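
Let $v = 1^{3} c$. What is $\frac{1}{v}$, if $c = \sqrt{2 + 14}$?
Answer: $\frac{1}{4} \approx 0.25$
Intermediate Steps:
$c = 4$ ($c = \sqrt{16} = 4$)
$v = 4$ ($v = 1^{3} \cdot 4 = 1 \cdot 4 = 4$)
$\frac{1}{v} = \frac{1}{4}$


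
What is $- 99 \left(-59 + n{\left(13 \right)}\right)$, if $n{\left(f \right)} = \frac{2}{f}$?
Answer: $\frac{75735}{13} \approx 5825.8$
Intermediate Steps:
$- 99 \left(-59 + n{\left(13 \right)}\right) = - 99 \left(-59 + \frac{2}{13}\right) = \left(-99\right) \left(- \frac{765}{13}\right) = \frac{75735}{13}$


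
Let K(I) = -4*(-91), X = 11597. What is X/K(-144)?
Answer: 11597/364 ≈ 31.860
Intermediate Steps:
K(I) = 364
X/K(-144) = 11597/364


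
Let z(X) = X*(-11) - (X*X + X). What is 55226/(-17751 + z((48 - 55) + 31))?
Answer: -55226/18615 ≈ -2.9667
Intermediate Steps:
z(X) = -X² - 12*X (z(X) = -11*X - (X² + X) = -11*X - (X + X²) = -11*X + (-X - X²) = -X² - 12*X)
55226/(-17751 + z((48 - 55) + 31)) = 55226/(-17751 - ((48 - 55) + 31)*(12 + ((48 - 55) + 31))) = 55226/(-17751 - (-7 + 31)*(12 + (-7 + 31))) = 55226/(-17751 - 1*24*(12 + 24)) = 55226/(-17751 - 1*24*36) = 55226/(-17751 - 864) = 55226/(-18615) = 55226*(-1/18615) = -55226/18615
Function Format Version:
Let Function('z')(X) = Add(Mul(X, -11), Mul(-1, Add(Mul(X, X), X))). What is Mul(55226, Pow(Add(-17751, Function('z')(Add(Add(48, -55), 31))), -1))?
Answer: Rational(-55226, 18615) ≈ -2.9667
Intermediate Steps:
Function('z')(X) = Add(Mul(-1, Pow(X, 2)), Mul(-12, X)) (Function('z')(X) = Add(Mul(-11, X), Mul(-1, Add(Pow(X, 2), X))) = Add(Mul(-11, X), Mul(-1, Add(X, Pow(X, 2)))) = Add(Mul(-11, X), Add(Mul(-1, X), Mul(-1, Pow(X, 2)))) = Add(Mul(-1, Pow(X, 2)), Mul(-12, X)))
Mul(55226, Pow(Add(-17751, Function('z')(Add(Add(48, -55), 31))), -1)) = Mul(55226, Pow(Add(-17751, Mul(-1, Add(Add(48, -55), 31), Add(12, Add(Add(48, -55), 31)))), -1)) = Mul(55226, Pow(Add(-17751, Mul(-1, Add(-7, 31), Add(12, Add(-7, 31)))), -1)) = Mul(55226, Pow(Add(-17751, Mul(-1, 24, Add(12, 24))), -1)) = Mul(55226, Pow(Add(-17751, Mul(-1, 24, 36)), -1)) = Mul(55226, Pow(Add(-17751, -864), -1)) = Mul(55226, Pow(-18615, -1)) = Mul(55226, Rational(-1, 18615)) = Rational(-55226, 18615)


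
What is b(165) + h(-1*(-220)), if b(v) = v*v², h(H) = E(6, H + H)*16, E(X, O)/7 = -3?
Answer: 4491789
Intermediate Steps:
E(X, O) = -21 (E(X, O) = 7*(-3) = -21)
h(H) = -336 (h(H) = -21*16 = -336)
b(v) = v³
b(165) + h(-1*(-220)) = 165³ - 336 = 4492125 - 336 = 4491789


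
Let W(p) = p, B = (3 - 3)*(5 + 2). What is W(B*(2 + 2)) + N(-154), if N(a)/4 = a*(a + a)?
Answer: 189728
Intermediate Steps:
B = 0 (B = 0*7 = 0)
N(a) = 8*a² (N(a) = 4*(a*(a + a)) = 4*(a*(2*a)) = 4*(2*a²) = 8*a²)
W(B*(2 + 2)) + N(-154) = 0*(2 + 2) + 8*(-154)² = 0*4 + 8*23716 = 0 + 189728 = 189728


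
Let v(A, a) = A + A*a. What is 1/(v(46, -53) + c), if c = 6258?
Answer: 1/3866 ≈ 0.00025867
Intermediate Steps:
1/(v(46, -53) + c) = 1/(46*(1 - 53) + 6258) = 1/(46*(-52) + 6258) = 1/(-2392 + 6258) = 1/3866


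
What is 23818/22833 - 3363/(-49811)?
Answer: 1263185777/1137334563 ≈ 1.1107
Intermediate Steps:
23818/22833 - 3363/(-49811) = 23818*(1/22833) - 3363*(-1/49811) = 23818/22833 + 3363/49811 = 1263185777/1137334563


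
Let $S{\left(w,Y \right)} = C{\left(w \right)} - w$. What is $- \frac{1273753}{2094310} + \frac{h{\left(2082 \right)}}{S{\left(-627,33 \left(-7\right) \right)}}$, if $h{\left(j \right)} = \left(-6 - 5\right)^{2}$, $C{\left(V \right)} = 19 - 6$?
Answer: $- \frac{56179041}{134035840} \approx -0.41913$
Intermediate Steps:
$C{\left(V \right)} = 13$ ($C{\left(V \right)} = 19 - 6 = 13$)
$S{\left(w,Y \right)} = 13 - w$
$h{\left(j \right)} = 121$ ($h{\left(j \right)} = \left(-11\right)^{2} = 121$)
$- \frac{1273753}{2094310} + \frac{h{\left(2082 \right)}}{S{\left(-627,33 \left(-7\right) \right)}} = - \frac{1273753}{2094310} + \frac{121}{13 - -627} = \left(-1273753\right) \frac{1}{2094310} + \frac{121}{13 + 627} = - \frac{1273753}{2094310} + \frac{121}{640} = - \frac{56179041}{134035840}$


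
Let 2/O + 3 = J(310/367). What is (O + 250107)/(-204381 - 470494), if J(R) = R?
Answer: -197833903/533826125 ≈ -0.37060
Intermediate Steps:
O = -734/791 (O = 2/(-3 + 310/367) = 2/(-791/367) = 2*(-367/791) = -734/791 ≈ -0.92794)
(O + 250107)/(-204381 - 470494) = (-734/791 + 250107)/(-204381 - 470494) = (197833903/791)/(-674875) = (197833903/791)*(-1/674875) = -197833903/533826125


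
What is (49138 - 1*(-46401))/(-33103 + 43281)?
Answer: 95539/10178 ≈ 9.3868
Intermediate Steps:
(49138 - 1*(-46401))/(-33103 + 43281) = (49138 + 46401)/10178 = 95539*(1/10178) = 95539/10178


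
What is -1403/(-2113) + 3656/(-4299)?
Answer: -1693631/9083787 ≈ -0.18645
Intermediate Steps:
-1403/(-2113) + 3656/(-4299) = -1403*(-1/2113) + 3656*(-1/4299) = 1403/2113 - 3656/4299 = -1693631/9083787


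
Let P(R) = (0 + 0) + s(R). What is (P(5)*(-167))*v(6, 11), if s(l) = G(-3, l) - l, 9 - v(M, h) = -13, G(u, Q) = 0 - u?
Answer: 7348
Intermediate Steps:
G(u, Q) = -u
v(M, h) = 22 (v(M, h) = 9 - 1*(-13) = 9 + 13 = 22)
s(l) = 3 - l (s(l) = -1*(-3) - l = 3 - l)
P(R) = 3 - R (P(R) = (0 + 0) + (3 - R) = 0 + (3 - R) = 3 - R)
(P(5)*(-167))*v(6, 11) = ((3 - 1*5)*(-167))*22 = ((3 - 5)*(-167))*22 = -2*(-167)*22 = 334*22 = 7348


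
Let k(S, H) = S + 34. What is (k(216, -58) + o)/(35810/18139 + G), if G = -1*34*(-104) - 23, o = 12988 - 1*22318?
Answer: -164702120/63758117 ≈ -2.5832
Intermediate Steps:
k(S, H) = 34 + S
o = -9330 (o = 12988 - 22318 = -9330)
G = 3513 (G = -34*(-104) - 23 = 3536 - 23 = 3513)
(k(216, -58) + o)/(35810/18139 + G) = ((34 + 216) - 9330)/(35810/18139 + 3513) = (250 - 9330)/(35810*(1/18139) + 3513) = -9080/(35810/18139 + 3513) = -9080/63758117/18139 = -9080*18139/63758117 = -164702120/63758117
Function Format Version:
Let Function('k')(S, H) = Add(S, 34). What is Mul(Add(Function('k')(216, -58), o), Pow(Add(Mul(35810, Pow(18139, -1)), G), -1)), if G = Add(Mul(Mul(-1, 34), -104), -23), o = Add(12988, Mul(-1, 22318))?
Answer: Rational(-164702120, 63758117) ≈ -2.5832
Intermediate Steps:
Function('k')(S, H) = Add(34, S)
o = -9330 (o = Add(12988, -22318) = -9330)
G = 3513 (G = Add(Mul(-34, -104), -23) = Add(3536, -23) = 3513)
Mul(Add(Function('k')(216, -58), o), Pow(Add(Mul(35810, Pow(18139, -1)), G), -1)) = Mul(Add(Add(34, 216), -9330), Pow(Add(Mul(35810, Pow(18139, -1)), 3513), -1)) = Mul(Add(250, -9330), Pow(Add(Mul(35810, Rational(1, 18139)), 3513), -1)) = Mul(-9080, Pow(Add(Rational(35810, 18139), 3513), -1)) = Mul(-9080, Pow(Rational(63758117, 18139), -1)) = Mul(-9080, Rational(18139, 63758117)) = Rational(-164702120, 63758117)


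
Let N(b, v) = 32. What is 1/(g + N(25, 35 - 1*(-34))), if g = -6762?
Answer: -1/6730 ≈ -0.00014859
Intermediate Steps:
1/(g + N(25, 35 - 1*(-34))) = 1/(-6762 + 32) = 1/(-6730) = -1/6730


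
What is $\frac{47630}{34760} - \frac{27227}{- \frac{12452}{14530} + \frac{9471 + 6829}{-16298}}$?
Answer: $\frac{127352480260653}{8685688496} \approx 14662.0$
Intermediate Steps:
$\frac{47630}{34760} - \frac{27227}{- \frac{12452}{14530} + \frac{9471 + 6829}{-16298}} = 47630 \cdot \frac{1}{34760} - \frac{27227}{\left(-12452\right) \frac{1}{14530} + 16300 \left(- \frac{1}{16298}\right)} = \frac{433}{316} - \frac{27227}{- \frac{6226}{7265} - \frac{8150}{8149}} = \frac{433}{316} - \frac{27227}{- \frac{109945424}{59202485}} = \frac{433}{316} - - \frac{1611906059095}{109945424} = \frac{433}{316} + \frac{1611906059095}{109945424} = \frac{127352480260653}{8685688496}$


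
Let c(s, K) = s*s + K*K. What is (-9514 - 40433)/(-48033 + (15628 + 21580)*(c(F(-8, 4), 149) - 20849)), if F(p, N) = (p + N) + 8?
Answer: -16649/16950837 ≈ -0.00098219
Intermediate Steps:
F(p, N) = 8 + N + p (F(p, N) = (N + p) + 8 = 8 + N + p)
c(s, K) = K**2 + s**2 (c(s, K) = s**2 + K**2 = K**2 + s**2)
(-9514 - 40433)/(-48033 + (15628 + 21580)*(c(F(-8, 4), 149) - 20849)) = (-9514 - 40433)/(-48033 + (15628 + 21580)*((149**2 + (8 + 4 - 8)**2) - 20849)) = -49947/(-48033 + 37208*((22201 + 4**2) - 20849)) = -49947/(-48033 + 37208*((22201 + 16) - 20849)) = -49947/(-48033 + 37208*(22217 - 20849)) = -49947/(-48033 + 37208*1368) = -49947/(-48033 + 50900544) = -49947/50852511 = -49947*1/50852511 = -16649/16950837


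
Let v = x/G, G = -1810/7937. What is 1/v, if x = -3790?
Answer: 181/3008123 ≈ 6.0170e-5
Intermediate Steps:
G = -1810/7937 (G = -1810*1/7937 = -1810/7937 ≈ -0.22805)
v = 3008123/181 (v = -3790/(-1810/7937) = -3790*(-7937/1810) = 3008123/181 ≈ 16619.)
1/v = 1/(3008123/181) = 181/3008123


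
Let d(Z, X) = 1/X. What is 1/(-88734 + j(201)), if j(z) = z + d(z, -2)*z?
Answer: -2/177267 ≈ -1.1282e-5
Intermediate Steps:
j(z) = z/2 (j(z) = z + z/(-2) = z - z/2 = z/2)
1/(-88734 + j(201)) = 1/(-88734 + (½)*201) = 1/(-88734 + 201/2) = 1/(-177267/2) = -2/177267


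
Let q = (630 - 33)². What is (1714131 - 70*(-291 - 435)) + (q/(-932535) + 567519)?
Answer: 241678839449/103615 ≈ 2.3325e+6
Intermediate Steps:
q = 356409 (q = 597² = 356409)
(1714131 - 70*(-291 - 435)) + (q/(-932535) + 567519) = (1714131 - 70*(-291 - 435)) + (356409/(-932535) + 567519) = (1714131 - 70*(-726)) + (356409*(-1/932535) + 567519) = (1714131 + 50820) + (-39601/103615 + 567519) = 1764951 + 58803441584/103615 = 241678839449/103615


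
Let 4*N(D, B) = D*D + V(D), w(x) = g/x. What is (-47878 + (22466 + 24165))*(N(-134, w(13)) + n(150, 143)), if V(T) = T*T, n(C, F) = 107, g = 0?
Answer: -11328995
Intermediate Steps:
V(T) = T²
w(x) = 0 (w(x) = 0/x = 0)
N(D, B) = D²/2 (N(D, B) = (D*D + D²)/4 = (D² + D²)/4 = (2*D²)/4 = D²/2)
(-47878 + (22466 + 24165))*(N(-134, w(13)) + n(150, 143)) = (-47878 + (22466 + 24165))*((½)*(-134)² + 107) = (-47878 + 46631)*((½)*17956 + 107) = -1247*(8978 + 107) = -1247*9085 = -11328995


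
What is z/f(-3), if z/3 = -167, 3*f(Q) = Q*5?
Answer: 501/5 ≈ 100.20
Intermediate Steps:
f(Q) = 5*Q/3 (f(Q) = (Q*5)/3 = (5*Q)/3 = 5*Q/3)
z = -501 (z = 3*(-167) = -501)
z/f(-3) = -501/((5/3)*(-3)) = -501/(-5) = -501*(-⅕) = 501/5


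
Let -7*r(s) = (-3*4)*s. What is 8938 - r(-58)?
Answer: 63262/7 ≈ 9037.4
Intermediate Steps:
r(s) = 12*s/7 (r(s) = -(-3*4)*s/7 = -(-12)*s/7 = 12*s/7)
8938 - r(-58) = 8938 - 12*(-58)/7 = 8938 - 1*(-696/7) = 8938 + 696/7 = 63262/7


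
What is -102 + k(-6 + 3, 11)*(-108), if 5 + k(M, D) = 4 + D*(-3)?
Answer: 3570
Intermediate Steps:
k(M, D) = -1 - 3*D (k(M, D) = -5 + (4 + D*(-3)) = -5 + (4 - 3*D) = -1 - 3*D)
-102 + k(-6 + 3, 11)*(-108) = -102 + (-1 - 3*11)*(-108) = -102 + (-1 - 33)*(-108) = -102 - 34*(-108) = -102 + 3672 = 3570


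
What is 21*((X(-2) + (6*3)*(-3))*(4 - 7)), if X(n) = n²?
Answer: 3150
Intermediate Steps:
21*((X(-2) + (6*3)*(-3))*(4 - 7)) = 21*(((-2)² + (6*3)*(-3))*(4 - 7)) = 21*((4 + 18*(-3))*(-3)) = 21*((4 - 54)*(-3)) = 21*(-50*(-3)) = 21*150 = 3150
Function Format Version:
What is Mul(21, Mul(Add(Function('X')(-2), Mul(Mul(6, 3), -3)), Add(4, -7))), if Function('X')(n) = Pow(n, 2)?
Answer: 3150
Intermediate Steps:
Mul(21, Mul(Add(Function('X')(-2), Mul(Mul(6, 3), -3)), Add(4, -7))) = Mul(21, Mul(Add(Pow(-2, 2), Mul(Mul(6, 3), -3)), Add(4, -7))) = Mul(21, Mul(Add(4, Mul(18, -3)), -3)) = Mul(21, Mul(Add(4, -54), -3)) = Mul(21, Mul(-50, -3)) = Mul(21, 150) = 3150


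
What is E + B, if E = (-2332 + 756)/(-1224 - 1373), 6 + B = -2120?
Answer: -5519646/2597 ≈ -2125.4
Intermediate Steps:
B = -2126 (B = -6 - 2120 = -2126)
E = 1576/2597 (E = -1576/(-2597) = -1576*(-1/2597) = 1576/2597 ≈ 0.60685)
E + B = 1576/2597 - 2126 = -5519646/2597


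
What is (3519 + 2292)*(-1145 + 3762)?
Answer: 15207387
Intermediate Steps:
(3519 + 2292)*(-1145 + 3762) = 5811*2617 = 15207387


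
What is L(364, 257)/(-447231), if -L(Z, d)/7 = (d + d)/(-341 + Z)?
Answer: 3598/10286313 ≈ 0.00034979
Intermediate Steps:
L(Z, d) = -14*d/(-341 + Z) (L(Z, d) = -7*(d + d)/(-341 + Z) = -7*2*d/(-341 + Z) = -14*d/(-341 + Z))
L(364, 257)/(-447231) = -14*257/(-341 + 364)/(-447231) = -14*257/23*(-1/447231) = -14*257*1/23*(-1/447231) = -3598/23*(-1/447231) = 3598/10286313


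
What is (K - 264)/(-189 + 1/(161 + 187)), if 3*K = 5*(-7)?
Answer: 95932/65771 ≈ 1.4586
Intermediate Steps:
K = -35/3 (K = (5*(-7))/3 = (⅓)*(-35) = -35/3 ≈ -11.667)
(K - 264)/(-189 + 1/(161 + 187)) = (-35/3 - 264)/(-189 + 1/(161 + 187)) = -827/(3*(-189 + 1/348)) = -827/(3*(-65771/348)) = -827/3*(-348/65771) = 95932/65771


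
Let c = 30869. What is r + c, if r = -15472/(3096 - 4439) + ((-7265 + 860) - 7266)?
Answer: 23112386/1343 ≈ 17210.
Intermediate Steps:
r = -18344681/1343 (r = -15472/(-1343) + (-6405 - 7266) = -15472*(-1/1343) - 13671 = 15472/1343 - 13671 = -18344681/1343 ≈ -13659.)
r + c = -18344681/1343 + 30869 = 23112386/1343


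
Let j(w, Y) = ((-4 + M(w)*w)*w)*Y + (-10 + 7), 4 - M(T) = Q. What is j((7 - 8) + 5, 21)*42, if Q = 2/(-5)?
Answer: 239274/5 ≈ 47855.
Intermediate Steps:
Q = -⅖ (Q = 2*(-⅕) = -⅖ ≈ -0.40000)
M(T) = 22/5 (M(T) = 4 - 1*(-⅖) = 4 + ⅖ = 22/5)
j(w, Y) = -3 + Y*w*(-4 + 22*w/5) (j(w, Y) = ((-4 + 22*w/5)*w)*Y + (-10 + 7) = (w*(-4 + 22*w/5))*Y - 3 = Y*w*(-4 + 22*w/5) - 3 = -3 + Y*w*(-4 + 22*w/5))
j((7 - 8) + 5, 21)*42 = (-3 - 4*21*((7 - 8) + 5) + (22/5)*21*((7 - 8) + 5)²)*42 = (-3 - 4*21*(-1 + 5) + (22/5)*21*(-1 + 5)²)*42 = (-3 - 4*21*4 + (22/5)*21*4²)*42 = (-3 - 336 + (22/5)*21*16)*42 = (-3 - 336 + 7392/5)*42 = (5697/5)*42 = 239274/5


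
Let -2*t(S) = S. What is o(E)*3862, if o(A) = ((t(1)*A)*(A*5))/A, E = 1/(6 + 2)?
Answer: -9655/8 ≈ -1206.9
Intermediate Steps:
E = ⅛ (E = 1/8 = ⅛ ≈ 0.12500)
t(S) = -S/2
o(A) = -5*A/2 (o(A) = (((-½*1)*A)*(A*5))/A = ((-A/2)*(5*A))/A = (-5*A²/2)/A = -5*A/2)
o(E)*3862 = -5/2*⅛*3862 = -5/16*3862 = -9655/8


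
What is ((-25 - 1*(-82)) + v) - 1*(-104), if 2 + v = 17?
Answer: 176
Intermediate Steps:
v = 15 (v = -2 + 17 = 15)
((-25 - 1*(-82)) + v) - 1*(-104) = ((-25 - 1*(-82)) + 15) - 1*(-104) = ((-25 + 82) + 15) + 104 = (57 + 15) + 104 = 72 + 104 = 176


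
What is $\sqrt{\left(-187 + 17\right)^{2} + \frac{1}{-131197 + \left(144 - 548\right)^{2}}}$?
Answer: $\frac{\sqrt{29628752864919}}{32019} \approx 170.0$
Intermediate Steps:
$\sqrt{\left(-187 + 17\right)^{2} + \frac{1}{-131197 + \left(144 - 548\right)^{2}}} = \sqrt{\left(-170\right)^{2} + \frac{1}{-131197 + \left(-404\right)^{2}}} = \sqrt{28900 + \frac{1}{-131197 + 163216}} = \sqrt{28900 + \frac{1}{32019}} = \sqrt{\frac{925349101}{32019}} = \frac{\sqrt{29628752864919}}{32019}$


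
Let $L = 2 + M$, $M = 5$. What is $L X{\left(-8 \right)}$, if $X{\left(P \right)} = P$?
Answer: $-56$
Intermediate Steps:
$L = 7$ ($L = 2 + 5 = 7$)
$L X{\left(-8 \right)} = 7 \left(-8\right) = -56$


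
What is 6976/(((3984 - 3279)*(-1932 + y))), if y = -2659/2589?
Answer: -6020288/1176082645 ≈ -0.0051189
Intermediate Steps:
y = -2659/2589 (y = -2659*1/2589 = -2659/2589 ≈ -1.0270)
6976/(((3984 - 3279)*(-1932 + y))) = 6976/(((3984 - 3279)*(-1932 - 2659/2589))) = 6976/((705*(-5004607/2589))) = 6976/(-1176082645/863) = 6976*(-863/1176082645) = -6020288/1176082645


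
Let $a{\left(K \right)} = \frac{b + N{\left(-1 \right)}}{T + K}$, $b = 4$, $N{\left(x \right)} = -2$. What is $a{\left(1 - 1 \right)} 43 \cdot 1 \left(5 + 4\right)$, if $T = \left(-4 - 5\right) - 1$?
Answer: $- \frac{387}{5} \approx -77.4$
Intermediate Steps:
$T = -10$ ($T = -9 - 1 = -10$)
$a{\left(K \right)} = \frac{2}{-10 + K}$ ($a{\left(K \right)} = \frac{4 - 2}{-10 + K} = \frac{2}{-10 + K}$)
$a{\left(1 - 1 \right)} 43 \cdot 1 \left(5 + 4\right) = \frac{2}{-10 + \left(1 - 1\right)} 43 \cdot 1 \left(5 + 4\right) = \frac{2}{-10 + \left(1 - 1\right)} 43 \cdot 1 \cdot 9 = \frac{2}{-10 + 0} \cdot 43 \cdot 9 = \frac{2}{-10} \cdot 43 \cdot 9 = 2 \left(- \frac{1}{10}\right) 43 \cdot 9 = \left(- \frac{1}{5}\right) 43 \cdot 9 = \left(- \frac{43}{5}\right) 9 = - \frac{387}{5}$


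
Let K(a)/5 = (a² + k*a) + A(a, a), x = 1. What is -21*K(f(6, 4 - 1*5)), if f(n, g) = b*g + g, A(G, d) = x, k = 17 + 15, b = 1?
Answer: 6195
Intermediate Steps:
k = 32
A(G, d) = 1
f(n, g) = 2*g (f(n, g) = 1*g + g = g + g = 2*g)
K(a) = 5 + 5*a² + 160*a (K(a) = 5*((a² + 32*a) + 1) = 5*(1 + a² + 32*a) = 5 + 5*a² + 160*a)
-21*K(f(6, 4 - 1*5)) = -21*(5 + 5*(2*(4 - 1*5))² + 160*(2*(4 - 1*5))) = -21*(5 + 5*(2*(4 - 5))² + 160*(2*(4 - 5))) = -21*(5 + 5*(2*(-1))² + 160*(2*(-1))) = -21*(5 + 5*(-2)² + 160*(-2)) = -21*(5 + 5*4 - 320) = -21*(5 + 20 - 320) = -21*(-295) = 6195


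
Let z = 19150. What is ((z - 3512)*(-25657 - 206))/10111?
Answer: -404445594/10111 ≈ -40001.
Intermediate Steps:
((z - 3512)*(-25657 - 206))/10111 = ((19150 - 3512)*(-25657 - 206))/10111 = (15638*(-25863))*(1/10111) = -404445594*1/10111 = -404445594/10111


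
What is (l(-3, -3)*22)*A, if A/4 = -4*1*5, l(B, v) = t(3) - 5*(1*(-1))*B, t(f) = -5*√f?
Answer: 26400 + 8800*√3 ≈ 41642.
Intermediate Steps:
l(B, v) = -5*√3 + 5*B (l(B, v) = -5*√3 - 5*(1*(-1))*B = -5*√3 - 5*(-1)*B = -5*√3 - (-5)*B = -5*√3 + 5*B)
A = -80 (A = 4*(-4*1*5) = 4*(-4*5) = 4*(-20) = -80)
(l(-3, -3)*22)*A = ((-5*√3 + 5*(-3))*22)*(-80) = ((-5*√3 - 15)*22)*(-80) = ((-15 - 5*√3)*22)*(-80) = (-330 - 110*√3)*(-80) = 26400 + 8800*√3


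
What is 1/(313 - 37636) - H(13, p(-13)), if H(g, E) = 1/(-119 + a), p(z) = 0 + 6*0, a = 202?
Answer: -37406/3097809 ≈ -0.012075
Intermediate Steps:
p(z) = 0 (p(z) = 0 + 0 = 0)
H(g, E) = 1/83 (H(g, E) = 1/(-119 + 202) = 1/83)
1/(313 - 37636) - H(13, p(-13)) = 1/(313 - 37636) - 1*1/83 = 1/(-37323) - 1/83 = -1/37323 - 1/83 = -37406/3097809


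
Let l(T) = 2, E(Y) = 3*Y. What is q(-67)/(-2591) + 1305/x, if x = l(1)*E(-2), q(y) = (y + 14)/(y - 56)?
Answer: -138631667/1274772 ≈ -108.75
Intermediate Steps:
q(y) = (14 + y)/(-56 + y)
x = -12 (x = 2*(3*(-2)) = 2*(-6) = -12)
q(-67)/(-2591) + 1305/x = ((14 - 67)/(-56 - 67))/(-2591) + 1305/(-12) = (-53/(-123))*(-1/2591) + 1305*(-1/12) = -1/123*(-53)*(-1/2591) - 435/4 = (53/123)*(-1/2591) - 435/4 = -53/318693 - 435/4 = -138631667/1274772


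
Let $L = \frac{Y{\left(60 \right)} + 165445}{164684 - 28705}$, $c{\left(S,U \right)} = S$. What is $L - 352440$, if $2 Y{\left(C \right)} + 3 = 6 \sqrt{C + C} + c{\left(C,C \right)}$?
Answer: $- \frac{95848546573}{271958} + \frac{6 \sqrt{30}}{135979} \approx -3.5244 \cdot 10^{5}$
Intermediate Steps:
$Y{\left(C \right)} = - \frac{3}{2} + \frac{C}{2} + 3 \sqrt{2} \sqrt{C}$ ($Y{\left(C \right)} = - \frac{3}{2} + \frac{6 \sqrt{C + C} + C}{2} = - \frac{3}{2} + \frac{6 \sqrt{2 C} + C}{2} = - \frac{3}{2} + \frac{6 \sqrt{2} \sqrt{C} + C}{2} = - \frac{3}{2} + \frac{C + 6 \sqrt{2} \sqrt{C}}{2} = - \frac{3}{2} + \left(\frac{C}{2} + 3 \sqrt{2} \sqrt{C}\right) = - \frac{3}{2} + \frac{C}{2} + 3 \sqrt{2} \sqrt{C}$)
$L = \frac{330947}{271958} + \frac{6 \sqrt{30}}{135979}$ ($L = \frac{\left(- \frac{3}{2} + \frac{1}{2} \cdot 60 + 3 \sqrt{2} \sqrt{60}\right) + 165445}{164684 - 28705} = \frac{\left(- \frac{3}{2} + 30 + 3 \sqrt{2} \cdot 2 \sqrt{15}\right) + 165445}{135979} = \left(\left(- \frac{3}{2} + 30 + 6 \sqrt{30}\right) + 165445\right) \frac{1}{135979} = \left(\left(\frac{57}{2} + 6 \sqrt{30}\right) + 165445\right) \frac{1}{135979} = \left(\frac{330947}{2} + 6 \sqrt{30}\right) \frac{1}{135979} = \frac{330947}{271958} + \frac{6 \sqrt{30}}{135979} \approx 1.2171$)
$L - 352440 = \left(\frac{330947}{271958} + \frac{6 \sqrt{30}}{135979}\right) - 352440 = - \frac{95848546573}{271958} + \frac{6 \sqrt{30}}{135979}$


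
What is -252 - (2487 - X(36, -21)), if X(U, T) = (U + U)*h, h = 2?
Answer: -2595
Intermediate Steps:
X(U, T) = 4*U (X(U, T) = (U + U)*2 = (2*U)*2 = 4*U)
-252 - (2487 - X(36, -21)) = -252 - (2487 - 4*36) = -252 - (2487 - 1*144) = -252 - (2487 - 144) = -252 - 1*2343 = -252 - 2343 = -2595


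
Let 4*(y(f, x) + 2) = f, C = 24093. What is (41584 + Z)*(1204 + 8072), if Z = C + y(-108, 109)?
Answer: 608950848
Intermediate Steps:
y(f, x) = -2 + f/4
Z = 24064 (Z = 24093 + (-2 + (1/4)*(-108)) = 24093 + (-2 - 27) = 24093 - 29 = 24064)
(41584 + Z)*(1204 + 8072) = (41584 + 24064)*(1204 + 8072) = 65648*9276 = 608950848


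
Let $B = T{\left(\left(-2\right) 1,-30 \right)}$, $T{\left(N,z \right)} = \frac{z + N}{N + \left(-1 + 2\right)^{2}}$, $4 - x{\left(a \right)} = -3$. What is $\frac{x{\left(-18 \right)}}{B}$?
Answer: $\frac{7}{32} \approx 0.21875$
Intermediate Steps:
$x{\left(a \right)} = 7$ ($x{\left(a \right)} = 4 - -3 = 4 + 3 = 7$)
$T{\left(N,z \right)} = \frac{N + z}{1 + N}$ ($T{\left(N,z \right)} = \frac{N + z}{N + 1^{2}} = \frac{N + z}{N + 1} = \frac{N + z}{1 + N}$)
$B = 32$ ($B = \frac{\left(-2\right) 1 - 30}{1 - 2} = \frac{-2 - 30}{1 - 2} = \frac{1}{-1} \left(-32\right) = \left(-1\right) \left(-32\right) = 32$)
$\frac{x{\left(-18 \right)}}{B} = \frac{7}{32}$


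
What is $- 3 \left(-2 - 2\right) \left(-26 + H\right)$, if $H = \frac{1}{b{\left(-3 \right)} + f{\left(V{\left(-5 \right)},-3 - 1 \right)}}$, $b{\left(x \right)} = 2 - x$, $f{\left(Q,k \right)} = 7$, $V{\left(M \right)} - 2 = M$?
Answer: $-311$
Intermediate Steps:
$V{\left(M \right)} = 2 + M$
$H = \frac{1}{12}$ ($H = \frac{1}{\left(2 - -3\right) + 7} = \frac{1}{\left(2 + 3\right) + 7} = \frac{1}{5 + 7} = \frac{1}{12} \approx 0.083333$)
$- 3 \left(-2 - 2\right) \left(-26 + H\right) = - 3 \left(-2 - 2\right) \left(-26 + \frac{1}{12}\right) = \left(-3\right) \left(-4\right) \left(- \frac{311}{12}\right) = 12 \left(- \frac{311}{12}\right) = -311$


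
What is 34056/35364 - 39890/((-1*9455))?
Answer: 28877824/5572777 ≈ 5.1819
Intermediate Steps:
34056/35364 - 39890/((-1*9455)) = 34056*(1/35364) - 39890/(-9455) = 2838/2947 - 39890*(-1/9455) = 2838/2947 + 7978/1891 = 28877824/5572777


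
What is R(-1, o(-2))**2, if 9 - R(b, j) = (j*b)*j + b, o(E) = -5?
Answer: 1225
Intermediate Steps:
R(b, j) = 9 - b - b*j**2 (R(b, j) = 9 - ((j*b)*j + b) = 9 - ((b*j)*j + b) = 9 - (b*j**2 + b) = 9 - (b + b*j**2) = 9 + (-b - b*j**2) = 9 - b - b*j**2)
R(-1, o(-2))**2 = (9 - 1*(-1) - 1*(-1)*(-5)**2)**2 = (9 + 1 - 1*(-1)*25)**2 = (9 + 1 + 25)**2 = 35**2 = 1225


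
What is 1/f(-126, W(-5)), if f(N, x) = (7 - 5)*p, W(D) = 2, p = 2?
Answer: ¼ ≈ 0.25000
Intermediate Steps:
f(N, x) = 4 (f(N, x) = (7 - 5)*2 = 2*2 = 4)
1/f(-126, W(-5)) = 1/4 = ¼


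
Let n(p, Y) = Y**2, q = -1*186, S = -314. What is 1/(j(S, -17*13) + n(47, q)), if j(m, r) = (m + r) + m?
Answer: 1/33747 ≈ 2.9632e-5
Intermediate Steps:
j(m, r) = r + 2*m
q = -186
1/(j(S, -17*13) + n(47, q)) = 1/((-17*13 + 2*(-314)) + (-186)**2) = 1/((-221 - 628) + 34596) = 1/(-849 + 34596) = 1/33747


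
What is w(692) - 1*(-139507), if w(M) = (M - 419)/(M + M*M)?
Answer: 3185781865/22836 ≈ 1.3951e+5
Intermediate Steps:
w(M) = (-419 + M)/(M + M²)
w(692) - 1*(-139507) = (-419 + 692)/(692*(1 + 692)) - 1*(-139507) = (1/692)*273/693 + 139507 = (1/692)*(1/693)*273 + 139507 = 13/22836 + 139507 = 3185781865/22836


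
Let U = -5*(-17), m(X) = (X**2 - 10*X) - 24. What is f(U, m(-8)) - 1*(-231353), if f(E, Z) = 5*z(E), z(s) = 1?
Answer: 231358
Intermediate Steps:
m(X) = -24 + X**2 - 10*X
U = 85
f(E, Z) = 5 (f(E, Z) = 5*1 = 5)
f(U, m(-8)) - 1*(-231353) = 5 - 1*(-231353) = 5 + 231353 = 231358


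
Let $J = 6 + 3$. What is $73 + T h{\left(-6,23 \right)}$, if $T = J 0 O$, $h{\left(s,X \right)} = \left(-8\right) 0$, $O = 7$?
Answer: $73$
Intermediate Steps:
$h{\left(s,X \right)} = 0$
$J = 9$
$T = 0$ ($T = 9 \cdot 0 \cdot 7 = 0 \cdot 7 = 0$)
$73 + T h{\left(-6,23 \right)} = 73 + 0 \cdot 0 = 73 + 0 = 73$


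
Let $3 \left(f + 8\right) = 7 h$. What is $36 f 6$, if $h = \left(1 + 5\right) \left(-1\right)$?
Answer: $-4752$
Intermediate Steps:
$h = -6$ ($h = 6 \left(-1\right) = -6$)
$f = -22$ ($f = -8 + \frac{7 \left(-6\right)}{3} = -8 + \frac{1}{3} \left(-42\right) = -8 - 14 = -22$)
$36 f 6 = 36 \left(-22\right) 6 = \left(-792\right) 6 = -4752$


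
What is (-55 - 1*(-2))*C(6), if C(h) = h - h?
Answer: 0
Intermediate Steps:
C(h) = 0
(-55 - 1*(-2))*C(6) = (-55 - 1*(-2))*0 = (-55 + 2)*0 = -53*0 = 0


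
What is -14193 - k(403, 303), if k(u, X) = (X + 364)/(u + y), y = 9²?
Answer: -6870079/484 ≈ -14194.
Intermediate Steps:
y = 81
k(u, X) = (364 + X)/(81 + u) (k(u, X) = (X + 364)/(u + 81) = (364 + X)/(81 + u))
-14193 - k(403, 303) = -14193 - (364 + 303)/(81 + 403) = -14193 - 667/484 = -6870079/484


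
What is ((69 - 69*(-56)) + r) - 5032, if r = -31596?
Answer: -32695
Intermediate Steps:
((69 - 69*(-56)) + r) - 5032 = ((69 - 69*(-56)) - 31596) - 5032 = ((69 + 3864) - 31596) - 5032 = (3933 - 31596) - 5032 = -27663 - 5032 = -32695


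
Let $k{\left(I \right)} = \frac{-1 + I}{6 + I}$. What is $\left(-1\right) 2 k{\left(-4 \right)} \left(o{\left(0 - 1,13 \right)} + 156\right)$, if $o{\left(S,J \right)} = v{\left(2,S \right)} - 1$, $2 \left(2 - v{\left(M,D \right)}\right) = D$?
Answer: $\frac{1575}{2} \approx 787.5$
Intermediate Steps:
$k{\left(I \right)} = \frac{-1 + I}{6 + I}$
$v{\left(M,D \right)} = 2 - \frac{D}{2}$
$o{\left(S,J \right)} = 1 - \frac{S}{2}$ ($o{\left(S,J \right)} = \left(2 - \frac{S}{2}\right) - 1 = 1 - \frac{S}{2}$)
$\left(-1\right) 2 k{\left(-4 \right)} \left(o{\left(0 - 1,13 \right)} + 156\right) = \left(-1\right) 2 \frac{-1 - 4}{6 - 4} \left(\left(1 - \frac{0 - 1}{2}\right) + 156\right) = - 2 \cdot \frac{1}{2} \left(-5\right) \left(\left(1 - \frac{0 - 1}{2}\right) + 156\right) = - 2 \cdot \frac{1}{2} \left(-5\right) \left(\left(1 - - \frac{1}{2}\right) + 156\right) = \left(-2\right) \left(- \frac{5}{2}\right) \left(\left(1 + \frac{1}{2}\right) + 156\right) = 5 \left(\frac{3}{2} + 156\right) = 5 \cdot \frac{315}{2} = \frac{1575}{2}$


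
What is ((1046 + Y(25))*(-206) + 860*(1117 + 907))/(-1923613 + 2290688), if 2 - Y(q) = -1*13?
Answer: 1522074/367075 ≈ 4.1465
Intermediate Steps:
Y(q) = 15 (Y(q) = 2 - (-1)*13 = 2 - 1*(-13) = 2 + 13 = 15)
((1046 + Y(25))*(-206) + 860*(1117 + 907))/(-1923613 + 2290688) = ((1046 + 15)*(-206) + 860*(1117 + 907))/(-1923613 + 2290688) = (1061*(-206) + 860*2024)/367075 = (-218566 + 1740640)*(1/367075) = 1522074*(1/367075) = 1522074/367075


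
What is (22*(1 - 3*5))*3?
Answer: -924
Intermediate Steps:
(22*(1 - 3*5))*3 = (22*(1 - 15))*3 = (22*(-14))*3 = -308*3 = -924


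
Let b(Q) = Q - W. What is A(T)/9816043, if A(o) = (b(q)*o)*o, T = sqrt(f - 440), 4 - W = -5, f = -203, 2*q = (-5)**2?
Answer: -4501/19632086 ≈ -0.00022927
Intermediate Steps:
q = 25/2 (q = (1/2)*(-5)**2 = (1/2)*25 = 25/2 ≈ 12.500)
W = 9 (W = 4 - 1*(-5) = 4 + 5 = 9)
b(Q) = -9 + Q (b(Q) = Q - 1*9 = Q - 9 = -9 + Q)
T = I*sqrt(643) (T = sqrt(-203 - 440) = sqrt(-643) = I*sqrt(643) ≈ 25.357*I)
A(o) = 7*o**2/2 (A(o) = ((-9 + 25/2)*o)*o = (7*o/2)*o = 7*o**2/2)
A(T)/9816043 = (7*(I*sqrt(643))**2/2)/9816043 = ((7/2)*(-643))*(1/9816043) = -4501/2*1/9816043 = -4501/19632086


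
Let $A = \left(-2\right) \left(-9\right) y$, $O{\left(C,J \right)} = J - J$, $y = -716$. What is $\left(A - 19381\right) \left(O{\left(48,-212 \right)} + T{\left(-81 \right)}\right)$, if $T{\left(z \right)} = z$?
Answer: $2613789$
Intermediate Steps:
$O{\left(C,J \right)} = 0$
$A = -12888$ ($A = \left(-2\right) \left(-9\right) \left(-716\right) = 18 \left(-716\right) = -12888$)
$\left(A - 19381\right) \left(O{\left(48,-212 \right)} + T{\left(-81 \right)}\right) = \left(-12888 - 19381\right) \left(0 - 81\right) = \left(-32269\right) \left(-81\right) = 2613789$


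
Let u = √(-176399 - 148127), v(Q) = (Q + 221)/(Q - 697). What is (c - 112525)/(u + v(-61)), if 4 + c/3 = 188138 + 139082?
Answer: -13175904680/23307622783 - 124841696843*I*√324526/46615245566 ≈ -0.5653 - 1525.7*I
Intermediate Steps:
v(Q) = (221 + Q)/(-697 + Q)
u = I*√324526 (u = √(-324526) = I*√324526 ≈ 569.67*I)
c = 981648 (c = -12 + 3*(188138 + 139082) = -12 + 3*327220 = -12 + 981660 = 981648)
(c - 112525)/(u + v(-61)) = (981648 - 112525)/(I*√324526 + (221 - 61)/(-697 - 61)) = 869123/(I*√324526 + 160/(-758)) = 869123/(I*√324526 - 1/758*160) = 869123/(I*√324526 - 80/379) = 869123/(-80/379 + I*√324526)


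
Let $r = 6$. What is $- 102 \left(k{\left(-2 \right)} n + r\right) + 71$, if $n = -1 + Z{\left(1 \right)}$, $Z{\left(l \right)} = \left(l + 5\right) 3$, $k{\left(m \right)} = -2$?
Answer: $2927$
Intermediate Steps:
$Z{\left(l \right)} = 15 + 3 l$ ($Z{\left(l \right)} = \left(5 + l\right) 3 = 15 + 3 l$)
$n = 17$ ($n = -1 + \left(15 + 3 \cdot 1\right) = -1 + \left(15 + 3\right) = -1 + 18 = 17$)
$- 102 \left(k{\left(-2 \right)} n + r\right) + 71 = - 102 \left(\left(-2\right) 17 + 6\right) + 71 = - 102 \left(-34 + 6\right) + 71 = \left(-102\right) \left(-28\right) + 71 = 2856 + 71 = 2927$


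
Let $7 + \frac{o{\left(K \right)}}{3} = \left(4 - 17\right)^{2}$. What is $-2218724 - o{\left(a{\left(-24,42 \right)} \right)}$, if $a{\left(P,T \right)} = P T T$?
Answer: $-2219210$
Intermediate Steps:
$a{\left(P,T \right)} = P T^{2}$
$o{\left(K \right)} = 486$ ($o{\left(K \right)} = -21 + 3 \left(4 - 17\right)^{2} = -21 + 3 \left(-13\right)^{2} = -21 + 3 \cdot 169 = -21 + 507 = 486$)
$-2218724 - o{\left(a{\left(-24,42 \right)} \right)} = -2218724 - 486 = -2219210$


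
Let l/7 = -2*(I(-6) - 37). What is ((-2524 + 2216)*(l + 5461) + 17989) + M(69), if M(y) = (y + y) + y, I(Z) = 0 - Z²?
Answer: -1978568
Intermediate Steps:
I(Z) = -Z²
l = 1022 (l = 7*(-2*(-1*(-6)² - 37)) = 7*(-2*(-1*36 - 37)) = 7*(-2*(-36 - 37)) = 7*(-2*(-73)) = 7*146 = 1022)
M(y) = 3*y (M(y) = 2*y + y = 3*y)
((-2524 + 2216)*(l + 5461) + 17989) + M(69) = ((-2524 + 2216)*(1022 + 5461) + 17989) + 3*69 = (-308*6483 + 17989) + 207 = (-1996764 + 17989) + 207 = -1978775 + 207 = -1978568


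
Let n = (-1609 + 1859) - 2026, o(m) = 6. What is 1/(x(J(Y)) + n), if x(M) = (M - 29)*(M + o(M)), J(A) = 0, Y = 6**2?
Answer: -1/1950 ≈ -0.00051282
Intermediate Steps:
Y = 36
n = -1776 (n = 250 - 2026 = -1776)
x(M) = (-29 + M)*(6 + M) (x(M) = (M - 29)*(M + 6) = (-29 + M)*(6 + M))
1/(x(J(Y)) + n) = 1/((-174 + 0**2 - 23*0) - 1776) = 1/((-174 + 0 + 0) - 1776) = 1/(-174 - 1776) = 1/(-1950) = -1/1950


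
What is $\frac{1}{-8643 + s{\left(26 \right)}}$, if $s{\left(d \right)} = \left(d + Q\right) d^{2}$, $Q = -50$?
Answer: $- \frac{1}{24867} \approx -4.0214 \cdot 10^{-5}$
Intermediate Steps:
$s{\left(d \right)} = d^{2} \left(-50 + d\right)$ ($s{\left(d \right)} = \left(d - 50\right) d^{2} = \left(-50 + d\right) d^{2} = d^{2} \left(-50 + d\right)$)
$\frac{1}{-8643 + s{\left(26 \right)}} = \frac{1}{-8643 + 26^{2} \left(-50 + 26\right)} = \frac{1}{-8643 + 676 \left(-24\right)} = \frac{1}{-8643 - 16224} = \frac{1}{-24867} = - \frac{1}{24867}$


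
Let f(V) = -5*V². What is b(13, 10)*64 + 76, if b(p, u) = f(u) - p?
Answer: -32756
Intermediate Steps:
b(p, u) = -p - 5*u² (b(p, u) = -5*u² - p = -p - 5*u²)
b(13, 10)*64 + 76 = (-1*13 - 5*10²)*64 + 76 = (-13 - 5*100)*64 + 76 = (-13 - 500)*64 + 76 = -513*64 + 76 = -32832 + 76 = -32756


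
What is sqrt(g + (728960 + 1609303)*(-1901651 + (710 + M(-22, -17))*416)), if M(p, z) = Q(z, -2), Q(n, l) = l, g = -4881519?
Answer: 174*I*sqrt(124120793) ≈ 1.9385e+6*I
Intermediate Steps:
M(p, z) = -2
sqrt(g + (728960 + 1609303)*(-1901651 + (710 + M(-22, -17))*416)) = sqrt(-4881519 + (728960 + 1609303)*(-1901651 + (710 - 2)*416)) = sqrt(-4881519 + 2338263*(-1901651 + 708*416)) = sqrt(-4881519 + 2338263*(-1901651 + 294528)) = sqrt(-4881519 + 2338263*(-1607123)) = sqrt(-4881519 - 3757876247349) = sqrt(-3757881128868) = 174*I*sqrt(124120793)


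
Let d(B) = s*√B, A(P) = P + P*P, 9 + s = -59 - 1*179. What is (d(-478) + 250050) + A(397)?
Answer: 408056 - 247*I*√478 ≈ 4.0806e+5 - 5400.2*I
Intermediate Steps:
s = -247 (s = -9 + (-59 - 1*179) = -9 + (-59 - 179) = -9 - 238 = -247)
A(P) = P + P²
d(B) = -247*√B
(d(-478) + 250050) + A(397) = (-247*I*√478 + 250050) + 397*(1 + 397) = (-247*I*√478 + 250050) + 397*398 = (-247*I*√478 + 250050) + 158006 = (250050 - 247*I*√478) + 158006 = 408056 - 247*I*√478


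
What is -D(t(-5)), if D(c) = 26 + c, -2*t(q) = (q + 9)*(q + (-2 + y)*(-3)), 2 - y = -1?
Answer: -42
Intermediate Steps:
y = 3 (y = 2 - 1*(-1) = 2 + 1 = 3)
t(q) = -(-3 + q)*(9 + q)/2 (t(q) = -(q + 9)*(q + (-2 + 3)*(-3))/2 = -(9 + q)*(q + 1*(-3))/2 = -(9 + q)*(q - 3)/2 = -(9 + q)*(-3 + q)/2 = -(-3 + q)*(9 + q)/2)
-D(t(-5)) = -(26 + (27/2 - 3*(-5) - 1/2*(-5)**2)) = -(26 + (27/2 + 15 - 1/2*25)) = -(26 + (27/2 + 15 - 25/2)) = -(26 + 16) = -1*42 = -42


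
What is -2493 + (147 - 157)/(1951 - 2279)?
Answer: -408847/164 ≈ -2493.0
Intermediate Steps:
-2493 + (147 - 157)/(1951 - 2279) = -2493 - 10/(-328) = -2493 - 10*(-1/328) = -2493 + 5/164 = -408847/164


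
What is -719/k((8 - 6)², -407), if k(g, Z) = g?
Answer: -719/4 ≈ -179.75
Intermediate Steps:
-719/k((8 - 6)², -407) = -719/(8 - 6)² = -719/(2²) = -719/4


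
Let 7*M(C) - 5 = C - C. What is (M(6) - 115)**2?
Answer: 640000/49 ≈ 13061.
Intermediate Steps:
M(C) = 5/7 (M(C) = 5/7 + (C - C)/7 = 5/7 + (1/7)*0 = 5/7 + 0 = 5/7)
(M(6) - 115)**2 = (5/7 - 115)**2 = (-800/7)**2 = 640000/49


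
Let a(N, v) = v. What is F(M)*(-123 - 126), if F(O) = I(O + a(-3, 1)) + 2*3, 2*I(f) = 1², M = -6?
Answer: -3237/2 ≈ -1618.5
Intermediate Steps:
I(f) = ½ (I(f) = (½)*1² = (½)*1 = ½)
F(O) = 13/2 (F(O) = ½ + 2*3 = ½ + 6 = 13/2)
F(M)*(-123 - 126) = 13*(-123 - 126)/2 = (13/2)*(-249) = -3237/2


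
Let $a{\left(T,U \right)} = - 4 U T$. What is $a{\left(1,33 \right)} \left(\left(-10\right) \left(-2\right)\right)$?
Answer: $-2640$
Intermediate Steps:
$a{\left(T,U \right)} = - 4 T U$
$a{\left(1,33 \right)} \left(\left(-10\right) \left(-2\right)\right) = \left(-4\right) 1 \cdot 33 \left(\left(-10\right) \left(-2\right)\right) = \left(-132\right) 20 = -2640$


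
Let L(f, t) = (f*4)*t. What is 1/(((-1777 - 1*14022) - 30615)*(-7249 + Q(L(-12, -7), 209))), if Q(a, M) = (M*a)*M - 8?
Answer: -1/680872911426 ≈ -1.4687e-12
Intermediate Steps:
L(f, t) = 4*f*t (L(f, t) = (4*f)*t = 4*f*t)
Q(a, M) = -8 + a*M² (Q(a, M) = a*M² - 8 = -8 + a*M²)
1/(((-1777 - 1*14022) - 30615)*(-7249 + Q(L(-12, -7), 209))) = 1/(((-1777 - 1*14022) - 30615)*(-7249 + (-8 + (4*(-12)*(-7))*209²))) = 1/(((-1777 - 14022) - 30615)*(-7249 + (-8 + 336*43681))) = 1/((-15799 - 30615)*(-7249 + (-8 + 14676816))) = 1/(-46414*(-7249 + 14676808)) = 1/(-46414*14669559) = 1/(-680872911426) = -1/680872911426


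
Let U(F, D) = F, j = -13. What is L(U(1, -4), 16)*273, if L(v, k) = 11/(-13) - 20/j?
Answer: 189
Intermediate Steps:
L(v, k) = 9/13 (L(v, k) = 11/(-13) - 20/(-13) = 11*(-1/13) - 20*(-1/13) = -11/13 + 20/13 = 9/13)
L(U(1, -4), 16)*273 = (9/13)*273 = 189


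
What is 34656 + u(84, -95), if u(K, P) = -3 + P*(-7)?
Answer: 35318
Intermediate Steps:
u(K, P) = -3 - 7*P
34656 + u(84, -95) = 34656 + (-3 - 7*(-95)) = 34656 + (-3 + 665) = 34656 + 662 = 35318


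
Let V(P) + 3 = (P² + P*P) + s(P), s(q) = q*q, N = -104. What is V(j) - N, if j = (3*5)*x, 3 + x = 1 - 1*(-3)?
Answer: 776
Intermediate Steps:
x = 1 (x = -3 + (1 - 1*(-3)) = -3 + (1 + 3) = -3 + 4 = 1)
j = 15 (j = (3*5)*1 = 15*1 = 15)
s(q) = q²
V(P) = -3 + 3*P² (V(P) = -3 + ((P² + P*P) + P²) = -3 + ((P² + P²) + P²) = -3 + (2*P² + P²) = -3 + 3*P²)
V(j) - N = (-3 + 3*15²) - 1*(-104) = (-3 + 3*225) + 104 = (-3 + 675) + 104 = 672 + 104 = 776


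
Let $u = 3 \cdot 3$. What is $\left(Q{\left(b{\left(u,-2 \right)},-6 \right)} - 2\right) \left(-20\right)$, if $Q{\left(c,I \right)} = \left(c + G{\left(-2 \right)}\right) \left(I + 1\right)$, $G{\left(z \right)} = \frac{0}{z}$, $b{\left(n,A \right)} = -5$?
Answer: $-460$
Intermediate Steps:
$u = 9$
$G{\left(z \right)} = 0$
$Q{\left(c,I \right)} = c \left(1 + I\right)$ ($Q{\left(c,I \right)} = \left(c + 0\right) \left(I + 1\right) = c \left(1 + I\right)$)
$\left(Q{\left(b{\left(u,-2 \right)},-6 \right)} - 2\right) \left(-20\right) = \left(- 5 \left(1 - 6\right) - 2\right) \left(-20\right) = \left(\left(-5\right) \left(-5\right) - 2\right) \left(-20\right) = \left(25 - 2\right) \left(-20\right) = 23 \left(-20\right) = -460$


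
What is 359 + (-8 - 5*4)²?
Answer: 1143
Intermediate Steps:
359 + (-8 - 5*4)² = 359 + (-8 - 20)² = 359 + (-28)² = 359 + 784 = 1143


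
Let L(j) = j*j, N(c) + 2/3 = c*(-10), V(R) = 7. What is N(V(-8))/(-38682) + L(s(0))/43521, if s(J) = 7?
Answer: 2485451/841739661 ≈ 0.0029528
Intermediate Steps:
N(c) = -2/3 - 10*c (N(c) = -2/3 + c*(-10) = -2/3 - 10*c)
L(j) = j**2
N(V(-8))/(-38682) + L(s(0))/43521 = (-2/3 - 10*7)/(-38682) + 7**2/43521 = (-2/3 - 70)*(-1/38682) + 49*(1/43521) = -212/3*(-1/38682) + 49/43521 = 106/58023 + 49/43521 = 2485451/841739661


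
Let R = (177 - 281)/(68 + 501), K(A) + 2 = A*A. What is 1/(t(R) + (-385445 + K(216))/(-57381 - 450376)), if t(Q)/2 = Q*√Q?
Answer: 31690171047412656083/22304688374667344473 + 61026355655982496*I*√14794/22304688374667344473 ≈ 1.4208 + 0.33279*I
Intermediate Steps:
K(A) = -2 + A² (K(A) = -2 + A*A = -2 + A²)
R = -104/569 ≈ -0.18278
t(Q) = 2*Q^(3/2) (t(Q) = 2*(Q*√Q) = 2*Q^(3/2))
1/(t(R) + (-385445 + K(216))/(-57381 - 450376)) = 1/(2*(-104/569)^(3/2) + (-385445 + (-2 + 216²))/(-57381 - 450376)) = 1/(2*(-208*I*√14794/323761) + (-385445 + (-2 + 46656))/(-507757)) = 1/(-416*I*√14794/323761 + (-385445 + 46654)*(-1/507757)) = 1/(-416*I*√14794/323761 - 338791*(-1/507757)) = 1/(-416*I*√14794/323761 + 338791/507757) = 1/(338791/507757 - 416*I*√14794/323761)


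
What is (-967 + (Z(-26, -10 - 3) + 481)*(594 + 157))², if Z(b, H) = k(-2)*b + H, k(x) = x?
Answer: 151751539809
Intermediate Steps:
Z(b, H) = H - 2*b (Z(b, H) = -2*b + H = H - 2*b)
(-967 + (Z(-26, -10 - 3) + 481)*(594 + 157))² = (-967 + (((-10 - 3) - 2*(-26)) + 481)*(594 + 157))² = (-967 + ((-13 + 52) + 481)*751)² = (-967 + (39 + 481)*751)² = (-967 + 520*751)² = (-967 + 390520)² = 389553² = 151751539809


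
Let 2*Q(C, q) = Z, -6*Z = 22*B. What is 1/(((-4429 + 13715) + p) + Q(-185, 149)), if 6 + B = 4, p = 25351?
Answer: 3/103922 ≈ 2.8868e-5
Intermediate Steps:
B = -2 (B = -6 + 4 = -2)
Z = 22/3 (Z = -11*(-2)/3 = -⅙*(-44) = 22/3 ≈ 7.3333)
Q(C, q) = 11/3 (Q(C, q) = (½)*(22/3) = 11/3)
1/(((-4429 + 13715) + p) + Q(-185, 149)) = 1/(((-4429 + 13715) + 25351) + 11/3) = 1/((9286 + 25351) + 11/3) = 1/(34637 + 11/3) = 1/(103922/3) = 3/103922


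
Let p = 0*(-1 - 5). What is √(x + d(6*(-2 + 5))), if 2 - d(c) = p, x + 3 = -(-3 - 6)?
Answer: 2*√2 ≈ 2.8284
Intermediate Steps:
x = 6 (x = -3 - (-3 - 6) = -3 - 1*(-9) = -3 + 9 = 6)
p = 0 (p = 0*(-6) = 0)
d(c) = 2 (d(c) = 2 - 1*0 = 2 + 0 = 2)
√(x + d(6*(-2 + 5))) = √(6 + 2) = √8 = 2*√2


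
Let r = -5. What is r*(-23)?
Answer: 115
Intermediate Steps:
r*(-23) = -5*(-23) = 115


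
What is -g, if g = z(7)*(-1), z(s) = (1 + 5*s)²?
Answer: 1296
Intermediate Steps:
g = -1296 (g = (1 + 5*7)²*(-1) = (1 + 35)²*(-1) = 36²*(-1) = 1296*(-1) = -1296)
-g = -1*(-1296) = 1296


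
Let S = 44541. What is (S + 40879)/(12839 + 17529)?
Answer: 21355/7592 ≈ 2.8128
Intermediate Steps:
(S + 40879)/(12839 + 17529) = (44541 + 40879)/(12839 + 17529) = 85420/30368 = 85420*(1/30368) = 21355/7592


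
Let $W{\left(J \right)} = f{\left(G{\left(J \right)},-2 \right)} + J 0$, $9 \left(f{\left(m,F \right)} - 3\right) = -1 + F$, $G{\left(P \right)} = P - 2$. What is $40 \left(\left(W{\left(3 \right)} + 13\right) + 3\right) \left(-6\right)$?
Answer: $-4480$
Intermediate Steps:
$G{\left(P \right)} = -2 + P$ ($G{\left(P \right)} = P - 2 = -2 + P$)
$f{\left(m,F \right)} = \frac{26}{9} + \frac{F}{9}$ ($f{\left(m,F \right)} = 3 + \frac{-1 + F}{9} = 3 + \left(- \frac{1}{9} + \frac{F}{9}\right) = \frac{26}{9} + \frac{F}{9}$)
$W{\left(J \right)} = \frac{8}{3}$ ($W{\left(J \right)} = \left(\frac{26}{9} + \frac{1}{9} \left(-2\right)\right) + J 0 = \left(\frac{26}{9} - \frac{2}{9}\right) + 0 = \frac{8}{3} + 0 = \frac{8}{3}$)
$40 \left(\left(W{\left(3 \right)} + 13\right) + 3\right) \left(-6\right) = 40 \left(\left(\frac{8}{3} + 13\right) + 3\right) \left(-6\right) = 40 \left(\frac{47}{3} + 3\right) \left(-6\right) = 40 \cdot \frac{56}{3} \left(-6\right) = \frac{2240}{3} \left(-6\right) = -4480$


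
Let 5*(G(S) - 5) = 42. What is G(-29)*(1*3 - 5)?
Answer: -134/5 ≈ -26.800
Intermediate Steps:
G(S) = 67/5 (G(S) = 5 + (⅕)*42 = 5 + 42/5 = 67/5)
G(-29)*(1*3 - 5) = 67*(1*3 - 5)/5 = 67*(3 - 5)/5 = (67/5)*(-2) = -134/5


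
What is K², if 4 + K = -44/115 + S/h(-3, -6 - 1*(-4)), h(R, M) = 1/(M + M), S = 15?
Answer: 54819216/13225 ≈ 4145.1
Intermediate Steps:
h(R, M) = 1/(2*M)
K = -7404/115 (K = -4 + (-44/115 + 15/((1/(2*(-6 - 1*(-4)))))) = -4 + (-44*1/115 + 15/((1/(2*(-6 + 4))))) = -4 + (-44/115 + 15/(((½)/(-2)))) = -4 + (-44/115 + 15/(((½)*(-½)))) = -4 + (-44/115 + 15/(-¼)) = -4 + (-44/115 + 15*(-4)) = -4 + (-44/115 - 60) = -4 - 6944/115 = -7404/115 ≈ -64.383)
K² = (-7404/115)² = 54819216/13225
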